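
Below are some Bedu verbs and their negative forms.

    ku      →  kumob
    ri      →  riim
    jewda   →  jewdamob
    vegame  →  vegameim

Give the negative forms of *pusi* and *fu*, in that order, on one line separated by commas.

pusiim, fumob

The alternation tracks the last vowel of the stem — -im when the last vowel of the stem is a front vowel (*ri*, *vegame*); -mob when the last vowel of the stem is a back vowel (*ku*, *jewda*).
Since the last vowel of *pusi* is /i/ (a front vowel), it takes -im, giving *pusiim*.
The last vowel of *fu* is /u/, which is a back vowel, so the suffix is -mob, giving *fumob*.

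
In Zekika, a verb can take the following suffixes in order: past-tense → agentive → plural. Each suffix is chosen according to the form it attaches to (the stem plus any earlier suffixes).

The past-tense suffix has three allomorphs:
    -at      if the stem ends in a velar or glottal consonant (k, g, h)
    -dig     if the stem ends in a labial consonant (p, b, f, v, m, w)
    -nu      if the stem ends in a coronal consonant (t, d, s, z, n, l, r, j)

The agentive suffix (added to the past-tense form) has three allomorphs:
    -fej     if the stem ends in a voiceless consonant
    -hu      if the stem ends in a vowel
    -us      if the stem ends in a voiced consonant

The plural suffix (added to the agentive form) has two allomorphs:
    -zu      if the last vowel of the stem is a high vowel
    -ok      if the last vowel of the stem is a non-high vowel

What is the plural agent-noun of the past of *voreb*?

The final consonant of *voreb* is /b/, which is labial, so the past-tense suffix is -dig, giving *vorebdig*.
The past-tense form *vorebdig* — final sound /g/ (a voiced consonant) → -us → *vorebdigus*.
The agentive form *vorebdigus* — last vowel /u/ (a high vowel) → -zu → *vorebdiguszu*.

vorebdiguszu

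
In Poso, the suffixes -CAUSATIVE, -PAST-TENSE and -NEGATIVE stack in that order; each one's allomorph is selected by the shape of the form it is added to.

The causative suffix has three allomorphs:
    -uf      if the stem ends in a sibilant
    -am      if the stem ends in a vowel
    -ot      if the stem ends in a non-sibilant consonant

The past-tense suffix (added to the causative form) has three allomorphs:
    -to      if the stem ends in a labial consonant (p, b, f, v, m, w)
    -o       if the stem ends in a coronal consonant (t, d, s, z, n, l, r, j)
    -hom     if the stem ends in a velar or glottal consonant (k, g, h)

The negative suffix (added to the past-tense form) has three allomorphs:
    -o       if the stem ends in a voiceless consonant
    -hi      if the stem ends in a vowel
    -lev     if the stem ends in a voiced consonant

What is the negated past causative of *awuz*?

*awuz* — final sound /z/ (a sibilant) → -uf → *awuzuf*.
The final consonant of the causative form *awuzuf* is /f/, which is labial, so the past-tense suffix is -to, giving *awuzufto*.
The final sound of the past-tense form *awuzufto* is /o/, which is a vowel, so the negative suffix is -hi, giving *awuzuftohi*.

awuzuftohi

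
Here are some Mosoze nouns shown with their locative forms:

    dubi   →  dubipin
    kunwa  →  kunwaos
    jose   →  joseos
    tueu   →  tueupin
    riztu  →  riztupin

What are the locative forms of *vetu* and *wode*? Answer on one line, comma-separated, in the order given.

vetupin, wodeos

Looking at the last vowel of each stem: -pin when the last vowel of the stem is a high vowel (*dubi*, *tueu*, *riztu*); -os when the last vowel of the stem is a non-high vowel (*kunwa*, *jose*).
Since the last vowel of *vetu* is /u/ (a high vowel), it takes -pin, giving *vetupin*.
*wode*: last vowel = /e/, a non-high vowel → -os → *wodeos*.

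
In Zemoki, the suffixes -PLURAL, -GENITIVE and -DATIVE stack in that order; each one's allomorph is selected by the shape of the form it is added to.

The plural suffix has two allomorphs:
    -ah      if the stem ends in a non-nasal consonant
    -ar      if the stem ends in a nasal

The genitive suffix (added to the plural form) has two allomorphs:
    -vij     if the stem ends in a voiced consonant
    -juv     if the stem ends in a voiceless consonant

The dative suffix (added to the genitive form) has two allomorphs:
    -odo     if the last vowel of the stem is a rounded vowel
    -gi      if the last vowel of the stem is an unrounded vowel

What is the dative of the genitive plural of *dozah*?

*dozah*: final consonant = /h/, non-nasal → -ah → *dozahah*.
The final consonant of the plural form *dozahah* is /h/, which is voiceless, so the genitive suffix is -juv, giving *dozahahjuv*.
Since the last vowel of the genitive form *dozahahjuv* is /u/ (a rounded vowel), it takes -odo, giving *dozahahjuvodo*.

dozahahjuvodo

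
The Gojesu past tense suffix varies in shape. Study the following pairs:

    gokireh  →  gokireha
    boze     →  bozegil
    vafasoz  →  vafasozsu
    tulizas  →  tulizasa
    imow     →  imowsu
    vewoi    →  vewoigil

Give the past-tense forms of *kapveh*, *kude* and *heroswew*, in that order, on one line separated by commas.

The pattern is voicing of the final sound: -a when the stem ends in a voiceless consonant (*gokireh*, *tulizas*); -su when the stem ends in a voiced consonant (*vafasoz*, *imow*); -gil when the stem ends in a vowel (*boze*, *vewoi*).
*kapveh*: final sound = /h/, a voiceless consonant → -a → *kapveha*.
The final sound of *kude* is /e/, which is a vowel, so the suffix is -gil, giving *kudegil*.
The final sound of *heroswew* is /w/, which is a voiced consonant, so the suffix is -su, giving *heroswewsu*.

kapveha, kudegil, heroswewsu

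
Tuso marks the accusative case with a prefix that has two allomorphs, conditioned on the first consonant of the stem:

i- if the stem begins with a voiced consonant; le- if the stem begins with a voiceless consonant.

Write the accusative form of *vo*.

Since the first consonant of *vo* is /v/ (voiced), it takes i-, giving *ivo*.

ivo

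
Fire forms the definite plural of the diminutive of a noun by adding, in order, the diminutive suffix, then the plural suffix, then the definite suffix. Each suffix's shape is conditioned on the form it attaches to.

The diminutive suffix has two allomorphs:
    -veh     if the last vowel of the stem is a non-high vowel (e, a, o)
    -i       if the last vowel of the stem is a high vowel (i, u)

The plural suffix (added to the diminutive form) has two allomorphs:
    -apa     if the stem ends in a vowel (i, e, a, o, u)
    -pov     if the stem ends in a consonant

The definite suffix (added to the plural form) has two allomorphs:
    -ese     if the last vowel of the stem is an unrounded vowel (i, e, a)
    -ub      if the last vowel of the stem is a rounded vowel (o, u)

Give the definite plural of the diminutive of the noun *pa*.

pavehpovub

Since the last vowel of *pa* is /a/ (a non-high vowel), it takes -veh, giving *paveh*.
The diminutive form *paveh* — final sound /h/ (a consonant) → -pov → *pavehpov*.
The plural form *pavehpov*: last vowel = /o/, a rounded vowel → -ub → *pavehpovub*.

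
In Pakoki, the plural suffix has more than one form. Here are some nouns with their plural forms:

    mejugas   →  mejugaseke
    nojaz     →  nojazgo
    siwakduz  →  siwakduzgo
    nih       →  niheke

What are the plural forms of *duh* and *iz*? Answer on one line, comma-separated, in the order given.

duheke, izgo

Looking at the final consonant of each stem: -eke when the stem ends in a voiceless consonant (*mejugas*, *nih*); -go when the stem ends in a voiced consonant (*nojaz*, *siwakduz*).
The final consonant of *duh* is /h/, which is voiceless, so the suffix is -eke, giving *duheke*.
*iz*: final consonant = /z/, voiced → -go → *izgo*.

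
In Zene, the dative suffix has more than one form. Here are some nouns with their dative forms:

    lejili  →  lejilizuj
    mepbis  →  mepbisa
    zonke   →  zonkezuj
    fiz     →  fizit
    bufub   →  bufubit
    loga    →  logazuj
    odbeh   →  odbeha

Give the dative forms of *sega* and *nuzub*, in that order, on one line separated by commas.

segazuj, nuzubit

The alternation tracks the final sound of the stem — -a when the stem ends in a voiceless consonant (*mepbis*, *odbeh*); -it when the stem ends in a voiced consonant (*fiz*, *bufub*); -zuj when the stem ends in a vowel (*lejili*, *zonke*, *loga*).
The final sound of *sega* is /a/, which is a vowel, so the suffix is -zuj, giving *segazuj*.
*nuzub* — final sound /b/ (a voiced consonant) → -it → *nuzubit*.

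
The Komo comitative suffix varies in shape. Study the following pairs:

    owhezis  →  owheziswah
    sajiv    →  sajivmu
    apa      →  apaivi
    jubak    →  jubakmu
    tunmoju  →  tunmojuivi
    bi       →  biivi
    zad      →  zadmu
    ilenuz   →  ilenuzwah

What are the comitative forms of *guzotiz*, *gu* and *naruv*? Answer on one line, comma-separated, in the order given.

guzotizwah, guivi, naruvmu

The alternation tracks the final sound of the stem — -wah when the stem ends in a sibilant (*owhezis*, *ilenuz*); -mu when the stem ends in a non-sibilant consonant (*sajiv*, *jubak*, *zad*); -ivi when the stem ends in a vowel (*apa*, *tunmoju*, *bi*).
The final sound of *guzotiz* is /z/, which is a sibilant, so the suffix is -wah, giving *guzotizwah*.
The final sound of *gu* is /u/, which is a vowel, so the suffix is -ivi, giving *guivi*.
*naruv*: final sound = /v/, a non-sibilant consonant → -mu → *naruvmu*.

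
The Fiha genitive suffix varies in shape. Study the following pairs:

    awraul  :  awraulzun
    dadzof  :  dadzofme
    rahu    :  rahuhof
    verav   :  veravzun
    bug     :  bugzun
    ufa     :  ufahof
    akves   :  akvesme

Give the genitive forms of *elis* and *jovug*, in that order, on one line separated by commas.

elisme, jovugzun

Looking at the final sound of each stem: -me when the stem ends in a voiceless consonant (*dadzof*, *akves*); -zun when the stem ends in a voiced consonant (*awraul*, *verav*, *bug*); -hof when the stem ends in a vowel (*rahu*, *ufa*).
*elis*: final sound = /s/, a voiceless consonant → -me → *elisme*.
Since the final sound of *jovug* is /g/ (a voiced consonant), it takes -zun, giving *jovugzun*.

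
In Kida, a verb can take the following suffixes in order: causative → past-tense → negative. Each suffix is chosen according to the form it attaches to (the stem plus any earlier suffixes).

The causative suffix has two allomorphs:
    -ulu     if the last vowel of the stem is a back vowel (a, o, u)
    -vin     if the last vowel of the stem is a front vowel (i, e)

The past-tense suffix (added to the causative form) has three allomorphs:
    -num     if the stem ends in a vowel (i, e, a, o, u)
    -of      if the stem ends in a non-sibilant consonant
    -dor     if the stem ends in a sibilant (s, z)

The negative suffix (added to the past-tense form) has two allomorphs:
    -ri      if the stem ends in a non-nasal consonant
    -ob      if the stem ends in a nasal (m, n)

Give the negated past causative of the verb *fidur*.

Since the last vowel of *fidur* is /u/ (a back vowel), it takes -ulu, giving *fidurulu*.
The causative form *fidurulu* — final sound /u/ (a vowel) → -num → *fidurulunum*.
The past-tense form *fidurulunum* — final consonant /m/ (a nasal) → -ob → *fidurulunumob*.

fidurulunumob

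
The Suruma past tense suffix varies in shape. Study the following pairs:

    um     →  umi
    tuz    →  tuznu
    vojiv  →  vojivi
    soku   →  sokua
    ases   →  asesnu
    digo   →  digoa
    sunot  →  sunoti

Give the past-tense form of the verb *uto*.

utoa

The pattern is sibilance of the final sound: -nu when the stem ends in a sibilant (*tuz*, *ases*); -i when the stem ends in a non-sibilant consonant (*um*, *vojiv*, *sunot*); -a when the stem ends in a vowel (*soku*, *digo*).
The final sound of *uto* is /o/, which is a vowel, so the suffix is -a, giving *utoa*.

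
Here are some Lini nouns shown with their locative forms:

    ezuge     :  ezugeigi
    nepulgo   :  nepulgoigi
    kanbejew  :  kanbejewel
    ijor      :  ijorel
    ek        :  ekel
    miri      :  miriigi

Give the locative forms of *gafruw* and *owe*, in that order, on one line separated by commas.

The suffix is conditioned by the final sound: -el when the stem ends in a consonant (*kanbejew*, *ijor*, *ek*); -igi when the stem ends in a vowel (*ezuge*, *nepulgo*, *miri*).
*gafruw* — final sound /w/ (a consonant) → -el → *gafruwel*.
The final sound of *owe* is /e/, which is a vowel, so the suffix is -igi, giving *oweigi*.

gafruwel, oweigi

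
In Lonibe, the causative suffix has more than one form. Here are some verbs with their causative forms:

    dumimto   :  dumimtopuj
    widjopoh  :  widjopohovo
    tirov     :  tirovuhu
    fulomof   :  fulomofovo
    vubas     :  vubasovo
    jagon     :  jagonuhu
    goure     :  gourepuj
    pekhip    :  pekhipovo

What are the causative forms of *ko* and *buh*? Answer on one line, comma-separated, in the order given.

The suffix is conditioned by the final sound: -ovo when the stem ends in a voiceless consonant (*widjopoh*, *fulomof*, *vubas*, *pekhip*); -uhu when the stem ends in a voiced consonant (*tirov*, *jagon*); -puj when the stem ends in a vowel (*dumimto*, *goure*).
Since the final sound of *ko* is /o/ (a vowel), it takes -puj, giving *kopuj*.
*buh* — final sound /h/ (a voiceless consonant) → -ovo → *buhovo*.

kopuj, buhovo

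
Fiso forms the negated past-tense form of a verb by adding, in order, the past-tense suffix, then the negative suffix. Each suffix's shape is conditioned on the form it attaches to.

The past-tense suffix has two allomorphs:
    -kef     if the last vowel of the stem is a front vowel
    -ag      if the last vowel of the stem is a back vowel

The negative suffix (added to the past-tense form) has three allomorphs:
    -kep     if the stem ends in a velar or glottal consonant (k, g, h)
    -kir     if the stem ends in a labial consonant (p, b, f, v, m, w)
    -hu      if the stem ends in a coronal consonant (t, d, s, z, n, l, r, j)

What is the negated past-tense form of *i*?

ikefkir

Since the last vowel of *i* is /i/ (a front vowel), it takes -kef, giving *ikef*.
The final consonant of the past-tense form *ikef* is /f/, which is labial, so the negative suffix is -kir, giving *ikefkir*.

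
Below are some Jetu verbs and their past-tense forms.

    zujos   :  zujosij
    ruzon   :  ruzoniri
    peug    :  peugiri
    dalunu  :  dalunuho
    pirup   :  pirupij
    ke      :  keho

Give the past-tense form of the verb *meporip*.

meporipij

The pattern is voicing of the final sound: -ij when the stem ends in a voiceless consonant (*zujos*, *pirup*); -iri when the stem ends in a voiced consonant (*ruzon*, *peug*); -ho when the stem ends in a vowel (*dalunu*, *ke*).
*meporip*: final sound = /p/, a voiceless consonant → -ij → *meporipij*.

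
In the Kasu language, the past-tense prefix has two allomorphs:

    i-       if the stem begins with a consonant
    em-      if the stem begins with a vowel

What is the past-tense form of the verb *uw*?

*uw*: first sound = /u/, a vowel → em- → *emuw*.

emuw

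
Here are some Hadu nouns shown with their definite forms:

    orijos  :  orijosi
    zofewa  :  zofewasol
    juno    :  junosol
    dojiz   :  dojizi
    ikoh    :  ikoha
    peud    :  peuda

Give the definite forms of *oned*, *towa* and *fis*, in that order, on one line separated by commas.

Looking at the final sound of each stem: -i when the stem ends in a sibilant (*orijos*, *dojiz*); -a when the stem ends in a non-sibilant consonant (*ikoh*, *peud*); -sol when the stem ends in a vowel (*zofewa*, *juno*).
Since the final sound of *oned* is /d/ (a non-sibilant consonant), it takes -a, giving *oneda*.
*towa*: final sound = /a/, a vowel → -sol → *towasol*.
*fis* — final sound /s/ (a sibilant) → -i → *fisi*.

oneda, towasol, fisi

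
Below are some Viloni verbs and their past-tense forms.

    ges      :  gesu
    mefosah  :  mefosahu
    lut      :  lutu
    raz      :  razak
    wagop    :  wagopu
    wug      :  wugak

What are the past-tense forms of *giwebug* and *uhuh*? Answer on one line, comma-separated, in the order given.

giwebugak, uhuhu

The pattern is voicing of the final consonant: -u when the stem ends in a voiceless consonant (*ges*, *mefosah*, *lut*, *wagop*); -ak when the stem ends in a voiced consonant (*raz*, *wug*).
*giwebug* — final consonant /g/ (voiced) → -ak → *giwebugak*.
*uhuh*: final consonant = /h/, voiceless → -u → *uhuhu*.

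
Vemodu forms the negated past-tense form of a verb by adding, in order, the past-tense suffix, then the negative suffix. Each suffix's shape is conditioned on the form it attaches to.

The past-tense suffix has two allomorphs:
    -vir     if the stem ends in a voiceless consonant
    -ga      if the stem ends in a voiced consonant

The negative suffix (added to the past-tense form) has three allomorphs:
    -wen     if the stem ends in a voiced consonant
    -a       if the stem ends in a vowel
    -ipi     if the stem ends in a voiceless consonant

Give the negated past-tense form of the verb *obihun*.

The final consonant of *obihun* is /n/, which is voiced, so the past-tense suffix is -ga, giving *obihunga*.
The past-tense form *obihunga* — final sound /a/ (a vowel) → -a → *obihungaa*.

obihungaa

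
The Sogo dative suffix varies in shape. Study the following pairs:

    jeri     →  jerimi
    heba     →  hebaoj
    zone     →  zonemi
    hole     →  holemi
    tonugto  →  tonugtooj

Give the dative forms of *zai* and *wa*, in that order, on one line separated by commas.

zaimi, waoj

The suffix is conditioned by the last vowel: -mi when the last vowel of the stem is a front vowel (*jeri*, *zone*, *hole*); -oj when the last vowel of the stem is a back vowel (*heba*, *tonugto*).
*zai*: last vowel = /i/, a front vowel → -mi → *zaimi*.
The last vowel of *wa* is /a/, which is a back vowel, so the suffix is -oj, giving *waoj*.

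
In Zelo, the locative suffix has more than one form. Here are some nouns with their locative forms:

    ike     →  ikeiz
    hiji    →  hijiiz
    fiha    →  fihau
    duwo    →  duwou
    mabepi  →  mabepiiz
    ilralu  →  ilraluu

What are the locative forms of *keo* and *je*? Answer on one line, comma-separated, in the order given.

The suffix is conditioned by the last vowel: -iz when the last vowel of the stem is a front vowel (*ike*, *hiji*, *mabepi*); -u when the last vowel of the stem is a back vowel (*fiha*, *duwo*, *ilralu*).
The last vowel of *keo* is /o/, which is a back vowel, so the suffix is -u, giving *keou*.
The last vowel of *je* is /e/, which is a front vowel, so the suffix is -iz, giving *jeiz*.

keou, jeiz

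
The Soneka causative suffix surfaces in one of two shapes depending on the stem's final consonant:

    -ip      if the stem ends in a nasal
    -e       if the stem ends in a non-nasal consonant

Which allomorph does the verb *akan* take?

-ip

*akan* — final consonant /n/ (a nasal) → -ip.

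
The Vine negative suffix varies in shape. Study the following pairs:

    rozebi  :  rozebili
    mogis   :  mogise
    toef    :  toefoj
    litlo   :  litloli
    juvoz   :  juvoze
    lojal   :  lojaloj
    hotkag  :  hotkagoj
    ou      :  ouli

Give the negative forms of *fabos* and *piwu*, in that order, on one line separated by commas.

Looking at the final sound of each stem: -e when the stem ends in a sibilant (*mogis*, *juvoz*); -oj when the stem ends in a non-sibilant consonant (*toef*, *lojal*, *hotkag*); -li when the stem ends in a vowel (*rozebi*, *litlo*, *ou*).
The final sound of *fabos* is /s/, which is a sibilant, so the suffix is -e, giving *fabose*.
Since the final sound of *piwu* is /u/ (a vowel), it takes -li, giving *piwuli*.

fabose, piwuli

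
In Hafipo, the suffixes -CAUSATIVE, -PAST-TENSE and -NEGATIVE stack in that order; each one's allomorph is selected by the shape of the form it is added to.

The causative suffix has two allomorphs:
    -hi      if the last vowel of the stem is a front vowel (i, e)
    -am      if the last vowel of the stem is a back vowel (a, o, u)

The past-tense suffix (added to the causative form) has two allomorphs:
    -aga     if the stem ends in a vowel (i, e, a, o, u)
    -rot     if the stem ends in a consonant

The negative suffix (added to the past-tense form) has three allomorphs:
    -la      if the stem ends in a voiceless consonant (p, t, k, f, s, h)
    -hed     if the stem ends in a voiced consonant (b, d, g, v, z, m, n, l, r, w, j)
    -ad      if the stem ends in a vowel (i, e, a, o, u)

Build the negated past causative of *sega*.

segaamrotla

Since the last vowel of *sega* is /a/ (a back vowel), it takes -am, giving *segaam*.
The final sound of the causative form *segaam* is /m/, which is a consonant, so the past-tense suffix is -rot, giving *segaamrot*.
The past-tense form *segaamrot* — final sound /t/ (a voiceless consonant) → -la → *segaamrotla*.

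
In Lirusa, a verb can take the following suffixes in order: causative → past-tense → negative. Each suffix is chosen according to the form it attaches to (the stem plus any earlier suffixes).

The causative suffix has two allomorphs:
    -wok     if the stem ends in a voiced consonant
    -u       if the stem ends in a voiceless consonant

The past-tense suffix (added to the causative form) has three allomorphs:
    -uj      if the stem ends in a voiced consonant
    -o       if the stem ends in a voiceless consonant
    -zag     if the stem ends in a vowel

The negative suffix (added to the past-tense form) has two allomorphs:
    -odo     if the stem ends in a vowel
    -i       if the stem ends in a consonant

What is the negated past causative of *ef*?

efuzagi

*ef*: final consonant = /f/, voiceless → -u → *efu*.
The causative form *efu*: final sound = /u/, a vowel → -zag → *efuzag*.
The final sound of the past-tense form *efuzag* is /g/, which is a consonant, so the negative suffix is -i, giving *efuzagi*.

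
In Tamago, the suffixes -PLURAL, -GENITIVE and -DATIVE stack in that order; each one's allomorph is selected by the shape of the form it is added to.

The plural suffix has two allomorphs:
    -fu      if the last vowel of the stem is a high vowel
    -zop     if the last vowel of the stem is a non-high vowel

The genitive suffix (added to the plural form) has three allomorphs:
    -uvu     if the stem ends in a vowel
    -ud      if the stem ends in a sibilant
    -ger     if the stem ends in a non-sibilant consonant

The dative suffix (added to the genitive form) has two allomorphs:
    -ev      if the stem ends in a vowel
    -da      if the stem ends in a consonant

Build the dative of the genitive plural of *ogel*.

ogelzopgerda

Since the last vowel of *ogel* is /e/ (a non-high vowel), it takes -zop, giving *ogelzop*.
The final sound of the plural form *ogelzop* is /p/, which is a non-sibilant consonant, so the genitive suffix is -ger, giving *ogelzopger*.
The final sound of the genitive form *ogelzopger* is /r/, which is a consonant, so the dative suffix is -da, giving *ogelzopgerda*.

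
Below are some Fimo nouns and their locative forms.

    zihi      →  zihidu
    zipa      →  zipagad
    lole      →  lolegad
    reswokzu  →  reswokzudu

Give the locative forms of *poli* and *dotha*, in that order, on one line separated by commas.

polidu, dothagad

The pattern is height harmony: -du when the last vowel of the stem is a high vowel (*zihi*, *reswokzu*); -gad when the last vowel of the stem is a non-high vowel (*zipa*, *lole*).
*poli* — last vowel /i/ (a high vowel) → -du → *polidu*.
Since the last vowel of *dotha* is /a/ (a non-high vowel), it takes -gad, giving *dothagad*.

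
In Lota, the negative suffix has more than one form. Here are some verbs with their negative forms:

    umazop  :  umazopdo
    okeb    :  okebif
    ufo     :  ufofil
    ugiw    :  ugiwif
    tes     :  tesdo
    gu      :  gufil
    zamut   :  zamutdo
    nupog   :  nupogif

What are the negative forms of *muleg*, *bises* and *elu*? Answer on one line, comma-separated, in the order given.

Looking at the final sound of each stem: -do when the stem ends in a voiceless consonant (*umazop*, *tes*, *zamut*); -if when the stem ends in a voiced consonant (*okeb*, *ugiw*, *nupog*); -fil when the stem ends in a vowel (*ufo*, *gu*).
Since the final sound of *muleg* is /g/ (a voiced consonant), it takes -if, giving *mulegif*.
Since the final sound of *bises* is /s/ (a voiceless consonant), it takes -do, giving *bisesdo*.
*elu* — final sound /u/ (a vowel) → -fil → *elufil*.

mulegif, bisesdo, elufil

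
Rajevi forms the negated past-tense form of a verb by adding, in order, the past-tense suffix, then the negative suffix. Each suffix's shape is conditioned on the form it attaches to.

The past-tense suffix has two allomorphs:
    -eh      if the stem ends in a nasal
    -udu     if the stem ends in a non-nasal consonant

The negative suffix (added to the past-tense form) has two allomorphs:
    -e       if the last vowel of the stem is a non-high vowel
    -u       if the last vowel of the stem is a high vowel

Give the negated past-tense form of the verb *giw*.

giwuduu

The final consonant of *giw* is /w/, which is non-nasal, so the past-tense suffix is -udu, giving *giwudu*.
Since the last vowel of the past-tense form *giwudu* is /u/ (a high vowel), it takes -u, giving *giwuduu*.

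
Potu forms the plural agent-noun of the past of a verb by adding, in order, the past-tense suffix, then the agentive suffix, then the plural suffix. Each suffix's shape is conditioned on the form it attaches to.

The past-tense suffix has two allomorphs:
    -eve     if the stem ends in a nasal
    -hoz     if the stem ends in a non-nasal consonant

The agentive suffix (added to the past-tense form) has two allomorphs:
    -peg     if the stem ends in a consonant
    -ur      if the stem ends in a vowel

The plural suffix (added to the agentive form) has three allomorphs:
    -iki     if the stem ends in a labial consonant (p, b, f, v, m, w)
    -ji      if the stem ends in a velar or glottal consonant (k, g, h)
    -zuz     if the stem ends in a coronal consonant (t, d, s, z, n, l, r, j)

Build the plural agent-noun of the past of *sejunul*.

sejunulhozpegji

The final consonant of *sejunul* is /l/, which is non-nasal, so the past-tense suffix is -hoz, giving *sejunulhoz*.
Since the final sound of the past-tense form *sejunulhoz* is /z/ (a consonant), it takes -peg, giving *sejunulhozpeg*.
The final consonant of the agentive form *sejunulhozpeg* is /g/, which is velar/glottal, so the plural suffix is -ji, giving *sejunulhozpegji*.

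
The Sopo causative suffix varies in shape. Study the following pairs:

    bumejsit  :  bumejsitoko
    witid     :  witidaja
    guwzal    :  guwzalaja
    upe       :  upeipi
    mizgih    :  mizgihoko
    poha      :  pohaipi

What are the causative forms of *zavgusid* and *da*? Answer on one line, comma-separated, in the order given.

The suffix is conditioned by the final sound: -oko when the stem ends in a voiceless consonant (*bumejsit*, *mizgih*); -aja when the stem ends in a voiced consonant (*witid*, *guwzal*); -ipi when the stem ends in a vowel (*upe*, *poha*).
The final sound of *zavgusid* is /d/, which is a voiced consonant, so the suffix is -aja, giving *zavgusidaja*.
Since the final sound of *da* is /a/ (a vowel), it takes -ipi, giving *daipi*.

zavgusidaja, daipi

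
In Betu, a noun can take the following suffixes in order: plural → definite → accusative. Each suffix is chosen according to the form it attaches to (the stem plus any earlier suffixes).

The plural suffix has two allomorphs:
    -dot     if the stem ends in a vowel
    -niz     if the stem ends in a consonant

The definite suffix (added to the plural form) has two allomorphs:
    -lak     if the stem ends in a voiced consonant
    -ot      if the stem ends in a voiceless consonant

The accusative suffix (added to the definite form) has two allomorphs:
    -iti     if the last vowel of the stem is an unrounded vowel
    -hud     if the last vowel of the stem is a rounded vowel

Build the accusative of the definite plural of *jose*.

*jose* — final sound /e/ (a vowel) → -dot → *josedot*.
The plural form *josedot* — final consonant /t/ (voiceless) → -ot → *josedotot*.
Since the last vowel of the definite form *josedotot* is /o/ (a rounded vowel), it takes -hud, giving *josedotothud*.

josedotothud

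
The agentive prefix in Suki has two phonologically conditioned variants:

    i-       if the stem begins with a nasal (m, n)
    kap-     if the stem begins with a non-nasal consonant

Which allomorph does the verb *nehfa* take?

i-

Since the first consonant of *nehfa* is /n/ (a nasal), it takes i-.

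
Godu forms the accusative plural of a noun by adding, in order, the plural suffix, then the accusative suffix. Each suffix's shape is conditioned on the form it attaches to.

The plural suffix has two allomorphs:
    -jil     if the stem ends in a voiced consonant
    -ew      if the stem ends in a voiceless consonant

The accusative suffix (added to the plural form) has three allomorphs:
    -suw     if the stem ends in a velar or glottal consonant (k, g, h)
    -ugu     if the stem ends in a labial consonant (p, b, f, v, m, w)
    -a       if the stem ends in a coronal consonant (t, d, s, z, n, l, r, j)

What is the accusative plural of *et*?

The final consonant of *et* is /t/, which is voiceless, so the plural suffix is -ew, giving *etew*.
The plural form *etew*: final consonant = /w/, labial → -ugu → *etewugu*.

etewugu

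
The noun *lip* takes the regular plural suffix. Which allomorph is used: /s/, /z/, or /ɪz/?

The stem *lip* ends in a voiceless non-sibilant consonant.
The plural suffix surfaces as /ɪz/ after sibilants, /s/ after other voiceless consonants, and /z/ after other voiced sounds.
So the plural -s on *lip* is pronounced /s/.

/s/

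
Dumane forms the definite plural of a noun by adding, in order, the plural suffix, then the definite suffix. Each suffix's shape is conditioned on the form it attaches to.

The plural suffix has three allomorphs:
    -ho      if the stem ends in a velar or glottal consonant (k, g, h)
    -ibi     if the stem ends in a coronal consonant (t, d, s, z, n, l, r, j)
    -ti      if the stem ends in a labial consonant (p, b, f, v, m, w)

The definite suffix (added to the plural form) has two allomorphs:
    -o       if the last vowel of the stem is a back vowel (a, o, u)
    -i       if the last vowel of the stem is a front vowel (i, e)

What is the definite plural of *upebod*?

Since the final consonant of *upebod* is /d/ (coronal), it takes -ibi, giving *upebodibi*.
Since the last vowel of the plural form *upebodibi* is /i/ (a front vowel), it takes -i, giving *upebodibii*.

upebodibii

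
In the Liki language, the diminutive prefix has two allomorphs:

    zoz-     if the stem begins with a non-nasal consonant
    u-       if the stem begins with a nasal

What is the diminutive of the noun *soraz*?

*soraz*: first consonant = /s/, non-nasal → zoz- → *zozsoraz*.

zozsoraz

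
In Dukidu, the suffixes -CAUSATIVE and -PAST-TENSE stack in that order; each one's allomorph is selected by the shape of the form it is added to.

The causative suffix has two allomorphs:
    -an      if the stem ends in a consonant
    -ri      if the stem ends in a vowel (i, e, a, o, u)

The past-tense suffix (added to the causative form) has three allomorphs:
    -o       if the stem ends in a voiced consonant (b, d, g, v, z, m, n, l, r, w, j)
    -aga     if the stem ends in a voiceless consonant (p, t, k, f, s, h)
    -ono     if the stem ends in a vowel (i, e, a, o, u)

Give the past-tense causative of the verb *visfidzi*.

visfidziriono

*visfidzi* — final sound /i/ (a vowel) → -ri → *visfidziri*.
The causative form *visfidziri*: final sound = /i/, a vowel → -ono → *visfidziriono*.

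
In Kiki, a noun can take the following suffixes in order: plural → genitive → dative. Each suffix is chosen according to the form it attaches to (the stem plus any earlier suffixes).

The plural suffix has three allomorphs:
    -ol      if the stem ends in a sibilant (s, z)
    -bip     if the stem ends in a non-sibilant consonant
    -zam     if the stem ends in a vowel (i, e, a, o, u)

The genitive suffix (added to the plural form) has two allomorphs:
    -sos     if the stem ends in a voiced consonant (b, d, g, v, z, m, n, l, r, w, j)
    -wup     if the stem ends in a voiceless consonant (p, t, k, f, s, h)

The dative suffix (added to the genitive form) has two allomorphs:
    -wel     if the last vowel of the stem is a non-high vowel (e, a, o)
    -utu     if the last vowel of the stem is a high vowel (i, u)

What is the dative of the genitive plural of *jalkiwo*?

The final sound of *jalkiwo* is /o/, which is a vowel, so the plural suffix is -zam, giving *jalkiwozam*.
The final consonant of the plural form *jalkiwozam* is /m/, which is voiced, so the genitive suffix is -sos, giving *jalkiwozamsos*.
The genitive form *jalkiwozamsos* — last vowel /o/ (a non-high vowel) → -wel → *jalkiwozamsoswel*.

jalkiwozamsoswel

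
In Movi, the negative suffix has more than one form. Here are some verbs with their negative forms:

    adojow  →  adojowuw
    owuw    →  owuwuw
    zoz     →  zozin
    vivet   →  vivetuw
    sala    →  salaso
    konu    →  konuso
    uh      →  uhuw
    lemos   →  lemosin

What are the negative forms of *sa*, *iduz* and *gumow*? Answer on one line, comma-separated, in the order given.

saso, iduzin, gumowuw

The suffix is conditioned by the final sound: -in when the stem ends in a sibilant (*zoz*, *lemos*); -uw when the stem ends in a non-sibilant consonant (*adojow*, *owuw*, *vivet*, *uh*); -so when the stem ends in a vowel (*sala*, *konu*).
*sa*: final sound = /a/, a vowel → -so → *saso*.
The final sound of *iduz* is /z/, which is a sibilant, so the suffix is -in, giving *iduzin*.
The final sound of *gumow* is /w/, which is a non-sibilant consonant, so the suffix is -uw, giving *gumowuw*.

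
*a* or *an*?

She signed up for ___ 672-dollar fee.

The indefinite article is chosen by the initial *sound* of the following word, not its spelling.
The number *672* is spoken "six hundred …", beginning with /sɪks/ — a consonant sound.
So the article is *a*: She signed up for a 672-dollar fee.

a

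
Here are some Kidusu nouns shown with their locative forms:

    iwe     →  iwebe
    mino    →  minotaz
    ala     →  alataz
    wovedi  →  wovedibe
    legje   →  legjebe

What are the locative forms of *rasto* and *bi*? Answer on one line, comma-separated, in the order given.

rastotaz, bibe

The suffix is conditioned by the last vowel: -be when the last vowel of the stem is a front vowel (*iwe*, *wovedi*, *legje*); -taz when the last vowel of the stem is a back vowel (*mino*, *ala*).
Since the last vowel of *rasto* is /o/ (a back vowel), it takes -taz, giving *rastotaz*.
Since the last vowel of *bi* is /i/ (a front vowel), it takes -be, giving *bibe*.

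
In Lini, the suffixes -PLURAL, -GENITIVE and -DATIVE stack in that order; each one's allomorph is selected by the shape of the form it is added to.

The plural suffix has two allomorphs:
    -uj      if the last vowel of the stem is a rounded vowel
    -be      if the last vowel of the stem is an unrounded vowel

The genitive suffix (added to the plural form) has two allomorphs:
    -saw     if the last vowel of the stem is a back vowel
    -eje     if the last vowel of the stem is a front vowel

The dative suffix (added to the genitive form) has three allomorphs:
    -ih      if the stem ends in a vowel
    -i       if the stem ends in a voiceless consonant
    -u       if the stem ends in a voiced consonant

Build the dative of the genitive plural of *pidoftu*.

pidoftuujsawu

*pidoftu*: last vowel = /u/, a rounded vowel → -uj → *pidoftuuj*.
The plural form *pidoftuuj*: last vowel = /u/, a back vowel → -saw → *pidoftuujsaw*.
The genitive form *pidoftuujsaw*: final sound = /w/, a voiced consonant → -u → *pidoftuujsawu*.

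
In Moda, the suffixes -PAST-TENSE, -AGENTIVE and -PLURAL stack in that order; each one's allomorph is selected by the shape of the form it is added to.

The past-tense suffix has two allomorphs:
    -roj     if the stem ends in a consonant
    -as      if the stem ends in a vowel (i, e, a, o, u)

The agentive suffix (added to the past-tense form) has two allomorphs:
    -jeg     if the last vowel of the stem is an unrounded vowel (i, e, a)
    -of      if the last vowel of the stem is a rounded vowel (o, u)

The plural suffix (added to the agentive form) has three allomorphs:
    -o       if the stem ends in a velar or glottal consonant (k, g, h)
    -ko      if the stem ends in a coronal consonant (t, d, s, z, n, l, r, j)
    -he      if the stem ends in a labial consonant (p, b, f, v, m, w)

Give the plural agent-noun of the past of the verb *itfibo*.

Since the final sound of *itfibo* is /o/ (a vowel), it takes -as, giving *itfiboas*.
The past-tense form *itfiboas*: last vowel = /a/, an unrounded vowel → -jeg → *itfiboasjeg*.
The final consonant of the agentive form *itfiboasjeg* is /g/, which is velar/glottal, so the plural suffix is -o, giving *itfiboasjego*.

itfiboasjego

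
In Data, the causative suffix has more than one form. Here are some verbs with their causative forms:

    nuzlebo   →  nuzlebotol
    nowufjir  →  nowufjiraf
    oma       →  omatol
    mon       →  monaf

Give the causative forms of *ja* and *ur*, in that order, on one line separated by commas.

Looking at the final sound of each stem: -af when the stem ends in a consonant (*nowufjir*, *mon*); -tol when the stem ends in a vowel (*nuzlebo*, *oma*).
The final sound of *ja* is /a/, which is a vowel, so the suffix is -tol, giving *jatol*.
Since the final sound of *ur* is /r/ (a consonant), it takes -af, giving *uraf*.

jatol, uraf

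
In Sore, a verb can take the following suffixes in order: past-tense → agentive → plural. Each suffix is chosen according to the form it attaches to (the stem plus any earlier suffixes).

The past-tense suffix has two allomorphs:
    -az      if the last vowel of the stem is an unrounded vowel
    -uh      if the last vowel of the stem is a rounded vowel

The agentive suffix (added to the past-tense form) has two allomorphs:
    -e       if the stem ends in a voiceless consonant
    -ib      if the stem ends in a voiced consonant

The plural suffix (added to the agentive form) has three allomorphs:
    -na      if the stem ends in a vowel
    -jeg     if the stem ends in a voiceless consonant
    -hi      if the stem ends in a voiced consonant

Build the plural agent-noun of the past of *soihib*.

The last vowel of *soihib* is /i/, which is an unrounded vowel, so the past-tense suffix is -az, giving *soihibaz*.
The past-tense form *soihibaz*: final consonant = /z/, voiced → -ib → *soihibazib*.
Since the final sound of the agentive form *soihibazib* is /b/ (a voiced consonant), it takes -hi, giving *soihibazibhi*.

soihibazibhi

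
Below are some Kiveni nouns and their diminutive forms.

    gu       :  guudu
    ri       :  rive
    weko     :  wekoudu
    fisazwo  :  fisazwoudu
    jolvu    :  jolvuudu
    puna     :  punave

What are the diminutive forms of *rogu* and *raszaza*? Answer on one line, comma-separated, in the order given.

roguudu, raszazave

The alternation tracks the last vowel of the stem — -udu when the last vowel of the stem is a rounded vowel (*gu*, *weko*, *fisazwo*, *jolvu*); -ve when the last vowel of the stem is an unrounded vowel (*ri*, *puna*).
Since the last vowel of *rogu* is /u/ (a rounded vowel), it takes -udu, giving *roguudu*.
The last vowel of *raszaza* is /a/, which is an unrounded vowel, so the suffix is -ve, giving *raszazave*.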